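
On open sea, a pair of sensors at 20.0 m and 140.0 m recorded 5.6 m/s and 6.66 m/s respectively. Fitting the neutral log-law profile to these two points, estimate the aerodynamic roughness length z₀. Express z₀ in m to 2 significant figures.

z₀ ≈ 0.00069 m

Log law: V(z) ∝ ln(z/z₀). With r = V₁/V₂ = 5.6/6.66 = 0.84084,
r · ln(z₂/z₀) = ln(z₁/z₀) ⇒ ln z₀ = (ln z₁ − r·ln z₂)/(1 − r)
ln z₀ = (2.99573 − 0.84084×4.94164) / 0.15916 = -7.2845
z₀ = exp(-7.2845) = 0.0006861 m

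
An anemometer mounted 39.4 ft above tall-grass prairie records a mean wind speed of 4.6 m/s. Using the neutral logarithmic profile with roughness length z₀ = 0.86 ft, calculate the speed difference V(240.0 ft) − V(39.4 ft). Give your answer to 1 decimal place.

2.2 m/s

Log law: V₂ = V₁ · ln(z₂/z₀)/ln(z₁/z₀) = 4.6 × 5.6315/3.8246 = 6.7732 m/s
ΔV = 6.7732 − 4.6 = 2.1732 m/s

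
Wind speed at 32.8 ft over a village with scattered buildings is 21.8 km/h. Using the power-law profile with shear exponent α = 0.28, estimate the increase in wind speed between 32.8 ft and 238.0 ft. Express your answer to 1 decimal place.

Power law: V₂ = V₁ · (z₂/z₁)^α = 21.8 × (7.2561)^0.28 = 37.9711 km/h
ΔV = 37.9711 − 21.8 = 16.1711 km/h

16.2 km/h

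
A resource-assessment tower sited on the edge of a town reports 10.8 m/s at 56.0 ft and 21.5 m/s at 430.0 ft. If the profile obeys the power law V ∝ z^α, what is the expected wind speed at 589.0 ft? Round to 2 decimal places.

First find α: α = ln(V₂/V₁)/ln(z₂/z₁) = ln(21.5/10.8)/ln(430.0/56.0) = 0.68851/2.03843 = 0.3378
Extrapolate from 430.0 ft to 589.0 ft: V₃ = 21.5 × (589.0/430.0)^0.3378 = 21.5 × 1.1121 = 23.9107 m/s

23.91 m/s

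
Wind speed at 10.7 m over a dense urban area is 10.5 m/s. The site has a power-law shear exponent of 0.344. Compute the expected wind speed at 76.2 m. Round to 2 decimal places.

Power-law profile: V₂ = V₁ · (z₂/z₁)^α
V₂ = 10.5 × (76.2/10.7)^0.344 = 10.5 × (7.1215)^0.344
    = 10.5 × 1.9646 = 20.6288 m/s

20.63 m/s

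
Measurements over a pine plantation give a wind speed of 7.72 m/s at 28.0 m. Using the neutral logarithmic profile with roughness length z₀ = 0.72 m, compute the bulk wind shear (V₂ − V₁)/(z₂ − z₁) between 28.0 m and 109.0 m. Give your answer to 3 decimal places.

0.035 m/s/m

Log law: V₂ = V₁ · ln(z₂/z₀)/ln(z₁/z₀) = 7.72 × 5.0199/3.6607 = 10.5863 m/s
ΔV/Δz = (10.5863 − 7.72)/(109.0 − 28.0) = 2.8663/81.0000 = 0.03539 m/s/m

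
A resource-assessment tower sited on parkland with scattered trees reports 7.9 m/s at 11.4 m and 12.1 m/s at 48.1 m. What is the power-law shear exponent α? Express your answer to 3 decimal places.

α ≈ 0.296

Power law: V₂/V₁ = (z₂/z₁)^α ⇒ α = ln(V₂/V₁) / ln(z₂/z₁)
α = ln(12.1/7.9) / ln(48.1/11.4) = ln(1.5316) / ln(4.2193)
  = 0.42634 / 1.43967 = 0.29614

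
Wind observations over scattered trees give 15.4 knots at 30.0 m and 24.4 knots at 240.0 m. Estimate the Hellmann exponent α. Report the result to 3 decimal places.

α ≈ 0.221

Power law: V₂/V₁ = (z₂/z₁)^α ⇒ α = ln(V₂/V₁) / ln(z₂/z₁)
α = ln(24.4/15.4) / ln(240.0/30.0) = ln(1.5844) / ln(8.0000)
  = 0.46022 / 2.07944 = 0.22132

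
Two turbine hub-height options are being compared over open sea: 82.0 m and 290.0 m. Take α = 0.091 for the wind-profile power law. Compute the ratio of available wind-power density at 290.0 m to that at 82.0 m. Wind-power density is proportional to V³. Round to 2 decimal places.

1.41

Speed ratio: V_B/V_A = (z_B/z_A)^α = (290.0/82.0)^0.091 = (3.5366)^0.091 = 1.12181
Power-density ratio: P_B/P_A = (V_B/V_A)³ = (1.12181)³ = 1.41177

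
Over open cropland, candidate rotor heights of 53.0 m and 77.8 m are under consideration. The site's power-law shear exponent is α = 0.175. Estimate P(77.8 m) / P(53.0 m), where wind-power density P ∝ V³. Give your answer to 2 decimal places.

Speed ratio: V_B/V_A = (z_B/z_A)^α = (77.8/53.0)^0.175 = (1.4679)^0.175 = 1.06948
Power-density ratio: P_B/P_A = (V_B/V_A)³ = (1.06948)³ = 1.22326

1.22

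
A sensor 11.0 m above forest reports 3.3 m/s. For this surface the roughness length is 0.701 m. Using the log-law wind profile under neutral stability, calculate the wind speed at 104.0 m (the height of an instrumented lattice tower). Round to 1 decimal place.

6.0 m/s

Log law: V(z) ∝ ln(z/z₀), so V₂/V₁ = ln(z₂/z₀) / ln(z₁/z₀).
ln(104.0/0.701) = 4.9996, ln(11.0/0.701) = 2.7531
V₂ = 3.3 × 4.9996/2.7531 = 3.3 × 1.8160 = 5.9927 m/s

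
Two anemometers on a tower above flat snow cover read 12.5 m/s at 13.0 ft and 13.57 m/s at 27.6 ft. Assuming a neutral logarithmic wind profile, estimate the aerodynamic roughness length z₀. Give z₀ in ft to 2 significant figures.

z₀ ≈ 0.0020 ft

Log law: V(z) ∝ ln(z/z₀). With r = V₁/V₂ = 12.5/13.57 = 0.92115,
r · ln(z₂/z₀) = ln(z₁/z₀) ⇒ ln z₀ = (ln z₁ − r·ln z₂)/(1 − r)
ln z₀ = (2.56495 − 0.92115×3.31782) / 0.07885 = -6.2302
z₀ = exp(-6.2302) = 0.001969 ft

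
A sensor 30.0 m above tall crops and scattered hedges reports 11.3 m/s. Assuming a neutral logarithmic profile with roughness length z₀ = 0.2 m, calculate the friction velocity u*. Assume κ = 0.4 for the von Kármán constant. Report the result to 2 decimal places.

u* ≈ 0.90 m/s

Log law: V(z) = (u*/κ) · ln(z/z₀) ⇒ u* = κ · V / ln(z/z₀)
u* = 0.4 × 11.3 / ln(30.0/0.2) = 0.4 × 11.3 / 5.0106
   = 4.5200 / 5.0106 = 0.9021 m/s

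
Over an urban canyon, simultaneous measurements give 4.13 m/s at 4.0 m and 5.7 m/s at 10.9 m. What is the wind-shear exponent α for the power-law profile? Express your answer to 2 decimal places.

α ≈ 0.32

Power law: V₂/V₁ = (z₂/z₁)^α ⇒ α = ln(V₂/V₁) / ln(z₂/z₁)
α = ln(5.7/4.13) / ln(10.9/4.0) = ln(1.3801) / ln(2.7250)
  = 0.32219 / 1.00247 = 0.32140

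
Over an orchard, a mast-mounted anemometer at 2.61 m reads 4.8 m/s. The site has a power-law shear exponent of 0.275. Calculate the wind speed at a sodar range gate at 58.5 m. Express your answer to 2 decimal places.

Power-law profile: V₂ = V₁ · (z₂/z₁)^α
V₂ = 4.8 × (58.5/2.61)^0.275 = 4.8 × (22.4138)^0.275
    = 4.8 × 2.3518 = 11.2884 m/s

11.29 m/s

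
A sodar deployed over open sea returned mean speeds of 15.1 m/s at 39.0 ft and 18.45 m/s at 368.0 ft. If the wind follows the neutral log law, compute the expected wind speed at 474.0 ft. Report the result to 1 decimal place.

18.8 m/s

Log law: V ∝ ln(z/z₀). From the pair, with r = V₁/V₂ = 0.81843,
ln z₀ = (ln z₁ − r·ln z₂)/(1 − r) = (3.6636 − 0.81843×5.9081)/0.18157 = -6.4535 → z₀ = 0.001575 ft
V₃ = V₁ · ln(z₃/z₀)/ln(z₁/z₀) = 15.1 × 12.6147/10.1171 = 18.8278 m/s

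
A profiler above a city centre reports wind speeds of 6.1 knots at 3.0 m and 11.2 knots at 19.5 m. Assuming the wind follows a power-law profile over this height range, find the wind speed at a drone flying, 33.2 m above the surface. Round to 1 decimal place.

First find α: α = ln(V₂/V₁)/ln(z₂/z₁) = ln(11.2/6.1)/ln(19.5/3.0) = 0.60763/1.87180 = 0.3246
Extrapolate from 19.5 m to 33.2 m: V₃ = 11.2 × (33.2/19.5)^0.3246 = 11.2 × 1.1886 = 13.3119 knots

13.3 knots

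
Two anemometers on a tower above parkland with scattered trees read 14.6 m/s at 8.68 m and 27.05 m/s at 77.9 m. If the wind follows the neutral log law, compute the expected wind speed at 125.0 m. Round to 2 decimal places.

Log law: V ∝ ln(z/z₀). From the pair, with r = V₁/V₂ = 0.53974,
ln z₀ = (ln z₁ − r·ln z₂)/(1 − r) = (2.1610 − 0.53974×4.3554)/0.46026 = -0.4123 → z₀ = 0.6621 m
V₃ = V₁ · ln(z₃/z₀)/ln(z₁/z₀) = 14.6 × 5.2407/2.5734 = 29.7329 m/s

29.73 m/s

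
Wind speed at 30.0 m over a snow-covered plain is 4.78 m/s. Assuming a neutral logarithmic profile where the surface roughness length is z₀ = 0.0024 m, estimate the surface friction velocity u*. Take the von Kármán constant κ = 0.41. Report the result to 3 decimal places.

u* ≈ 0.208 m/s

Log law: V(z) = (u*/κ) · ln(z/z₀) ⇒ u* = κ · V / ln(z/z₀)
u* = 0.41 × 4.78 / ln(30.0/0.0024) = 0.41 × 4.78 / 9.4335
   = 1.9598 / 9.4335 = 0.2077 m/s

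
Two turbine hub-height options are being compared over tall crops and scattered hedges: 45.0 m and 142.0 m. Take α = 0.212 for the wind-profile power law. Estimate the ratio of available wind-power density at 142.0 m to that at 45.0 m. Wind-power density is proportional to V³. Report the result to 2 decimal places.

2.08

Speed ratio: V_B/V_A = (z_B/z_A)^α = (142.0/45.0)^0.212 = (3.1556)^0.212 = 1.27586
Power-density ratio: P_B/P_A = (V_B/V_A)³ = (1.27586)³ = 2.07688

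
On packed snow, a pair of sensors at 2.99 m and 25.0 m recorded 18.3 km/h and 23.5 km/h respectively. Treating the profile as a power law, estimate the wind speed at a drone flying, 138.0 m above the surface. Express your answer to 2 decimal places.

28.74 km/h

First find α: α = ln(V₂/V₁)/ln(z₂/z₁) = ln(23.5/18.3)/ln(25.0/2.99) = 0.25010/2.12360 = 0.1178
Extrapolate from 25.0 m to 138.0 m: V₃ = 23.5 × (138.0/25.0)^0.1178 = 23.5 × 1.2229 = 28.7374 km/h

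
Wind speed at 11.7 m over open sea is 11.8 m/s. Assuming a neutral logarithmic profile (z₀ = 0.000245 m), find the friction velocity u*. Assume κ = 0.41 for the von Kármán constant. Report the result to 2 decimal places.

u* ≈ 0.45 m/s

Log law: V(z) = (u*/κ) · ln(z/z₀) ⇒ u* = κ · V / ln(z/z₀)
u* = 0.41 × 11.8 / ln(11.7/0.000245) = 0.41 × 11.8 / 10.7738
   = 4.8380 / 10.7738 = 0.4491 m/s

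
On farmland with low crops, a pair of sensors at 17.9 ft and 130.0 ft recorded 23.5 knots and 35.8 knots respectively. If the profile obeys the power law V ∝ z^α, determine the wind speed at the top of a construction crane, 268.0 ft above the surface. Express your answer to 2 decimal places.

First find α: α = ln(V₂/V₁)/ln(z₂/z₁) = ln(35.8/23.5)/ln(130.0/17.9) = 0.42095/1.98273 = 0.2123
Extrapolate from 130.0 ft to 268.0 ft: V₃ = 35.8 × (268.0/130.0)^0.2123 = 35.8 × 1.1660 = 41.7434 knots

41.74 knots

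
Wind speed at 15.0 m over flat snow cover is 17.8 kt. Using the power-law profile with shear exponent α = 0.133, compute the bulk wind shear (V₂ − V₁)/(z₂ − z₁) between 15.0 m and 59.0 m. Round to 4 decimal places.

0.0808 kt/m

Power law: V₂ = V₁ · (z₂/z₁)^α = 17.8 × (3.9333)^0.133 = 21.3562 kt
ΔV/Δz = (21.3562 − 17.8)/(59.0 − 15.0) = 3.5562/44.0000 = 0.08082 kt/m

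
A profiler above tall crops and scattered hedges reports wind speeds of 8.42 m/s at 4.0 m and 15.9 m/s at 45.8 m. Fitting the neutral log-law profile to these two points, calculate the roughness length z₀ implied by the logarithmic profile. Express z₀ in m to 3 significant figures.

Log law: V(z) ∝ ln(z/z₀). With r = V₁/V₂ = 8.42/15.9 = 0.52956,
r · ln(z₂/z₀) = ln(z₁/z₀) ⇒ ln z₀ = (ln z₁ − r·ln z₂)/(1 − r)
ln z₀ = (1.38629 − 0.52956×3.82428) / 0.47044 = -1.3581
z₀ = exp(-1.3581) = 0.2572 m

z₀ ≈ 0.257 m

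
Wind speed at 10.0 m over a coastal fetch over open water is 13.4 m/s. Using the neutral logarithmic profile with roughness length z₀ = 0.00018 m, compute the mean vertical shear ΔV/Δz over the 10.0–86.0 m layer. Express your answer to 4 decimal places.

0.0347 m/s/m

Log law: V₂ = V₁ · ln(z₂/z₀)/ln(z₁/z₀) = 13.4 × 13.0769/10.9251 = 16.0392 m/s
ΔV/Δz = (16.0392 − 13.4)/(86.0 − 10.0) = 2.6392/76.0000 = 0.03473 m/s/m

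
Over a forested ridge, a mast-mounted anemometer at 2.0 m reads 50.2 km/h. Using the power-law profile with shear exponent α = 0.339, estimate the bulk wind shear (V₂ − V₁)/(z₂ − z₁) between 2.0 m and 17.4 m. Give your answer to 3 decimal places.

Power law: V₂ = V₁ · (z₂/z₁)^α = 50.2 × (8.7000)^0.339 = 104.5203 km/h
ΔV/Δz = (104.5203 − 50.2)/(17.4 − 2.0) = 54.3203/15.4000 = 3.52729 km/h/m

3.527 km/h/m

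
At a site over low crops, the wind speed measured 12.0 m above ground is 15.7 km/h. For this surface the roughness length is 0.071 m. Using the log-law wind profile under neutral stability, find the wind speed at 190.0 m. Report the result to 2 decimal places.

Log law: V(z) ∝ ln(z/z₀), so V₂/V₁ = ln(z₂/z₀) / ln(z₁/z₀).
ln(190.0/0.071) = 7.8921, ln(12.0/0.071) = 5.1300
V₂ = 15.7 × 7.8921/5.1300 = 15.7 × 1.5384 = 24.1533 km/h

24.15 km/h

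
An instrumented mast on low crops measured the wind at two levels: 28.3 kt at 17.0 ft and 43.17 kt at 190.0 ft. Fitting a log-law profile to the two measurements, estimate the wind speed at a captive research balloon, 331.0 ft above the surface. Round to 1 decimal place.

46.6 kt

Log law: V ∝ ln(z/z₀). From the pair, with r = V₁/V₂ = 0.65555,
ln z₀ = (ln z₁ − r·ln z₂)/(1 − r) = (2.8332 − 0.65555×5.2470)/0.34445 = -1.7607 → z₀ = 0.1719 ft
V₃ = V₁ · ln(z₃/z₀)/ln(z₁/z₀) = 28.3 × 7.5628/4.5939 = 46.5896 kt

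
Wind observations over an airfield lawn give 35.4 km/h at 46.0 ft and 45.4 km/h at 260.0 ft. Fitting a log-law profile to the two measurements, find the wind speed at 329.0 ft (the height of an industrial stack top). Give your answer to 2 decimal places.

Log law: V ∝ ln(z/z₀). From the pair, with r = V₁/V₂ = 0.77974,
ln z₀ = (ln z₁ − r·ln z₂)/(1 − r) = (3.8286 − 0.77974×5.5607)/0.22026 = -2.3028 → z₀ = 0.09998 ft
V₃ = V₁ · ln(z₃/z₀)/ln(z₁/z₀) = 35.4 × 8.0988/6.1314 = 46.7590 km/h

46.76 km/h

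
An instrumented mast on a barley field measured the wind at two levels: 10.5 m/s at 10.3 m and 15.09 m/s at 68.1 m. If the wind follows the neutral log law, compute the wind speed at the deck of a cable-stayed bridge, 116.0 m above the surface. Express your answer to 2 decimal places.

16.38 m/s

Log law: V ∝ ln(z/z₀). From the pair, with r = V₁/V₂ = 0.69583,
ln z₀ = (ln z₁ − r·ln z₂)/(1 − r) = (2.3321 − 0.69583×4.2210)/0.30417 = -1.9887 → z₀ = 0.1369 m
V₃ = V₁ · ln(z₃/z₀)/ln(z₁/z₀) = 10.5 × 6.7423/4.3209 = 16.3843 m/s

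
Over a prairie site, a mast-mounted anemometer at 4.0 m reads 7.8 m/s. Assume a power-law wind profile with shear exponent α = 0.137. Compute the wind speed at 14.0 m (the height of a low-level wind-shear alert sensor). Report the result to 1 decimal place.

Power-law profile: V₂ = V₁ · (z₂/z₁)^α
V₂ = 7.8 × (14.0/4.0)^0.137 = 7.8 × (3.5000)^0.137
    = 7.8 × 1.1872 = 9.2604 m/s

9.3 m/s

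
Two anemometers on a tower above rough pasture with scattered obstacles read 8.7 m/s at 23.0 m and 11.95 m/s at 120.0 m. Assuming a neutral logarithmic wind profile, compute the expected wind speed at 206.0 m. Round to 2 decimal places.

13.01 m/s

Log law: V ∝ ln(z/z₀). From the pair, with r = V₁/V₂ = 0.72803,
ln z₀ = (ln z₁ − r·ln z₂)/(1 − r) = (3.1355 − 0.72803×4.7875)/0.27197 = -1.2868 → z₀ = 0.2762 m
V₃ = V₁ · ln(z₃/z₀)/ln(z₁/z₀) = 8.7 × 6.6147/4.4223 = 13.0131 m/s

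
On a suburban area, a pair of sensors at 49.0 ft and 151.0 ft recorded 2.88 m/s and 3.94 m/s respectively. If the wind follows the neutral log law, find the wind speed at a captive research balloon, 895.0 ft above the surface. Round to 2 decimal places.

Log law: V ∝ ln(z/z₀). From the pair, with r = V₁/V₂ = 0.73096,
ln z₀ = (ln z₁ − r·ln z₂)/(1 − r) = (3.8918 − 0.73096×5.0173)/0.26904 = 0.8340 → z₀ = 2.302 ft
V₃ = V₁ · ln(z₃/z₀)/ln(z₁/z₀) = 2.88 × 5.9629/3.0579 = 5.6160 m/s

5.62 m/s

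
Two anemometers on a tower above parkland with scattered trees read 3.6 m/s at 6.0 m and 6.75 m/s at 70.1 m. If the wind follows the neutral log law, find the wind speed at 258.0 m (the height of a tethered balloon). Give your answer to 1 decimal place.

Log law: V ∝ ln(z/z₀). From the pair, with r = V₁/V₂ = 0.53333,
ln z₀ = (ln z₁ − r·ln z₂)/(1 − r) = (1.7918 − 0.53333×4.2499)/0.46667 = -1.0176 → z₀ = 0.3615 m
V₃ = V₁ · ln(z₃/z₀)/ln(z₁/z₀) = 3.6 × 6.5705/2.8093 = 8.4198 m/s

8.4 m/s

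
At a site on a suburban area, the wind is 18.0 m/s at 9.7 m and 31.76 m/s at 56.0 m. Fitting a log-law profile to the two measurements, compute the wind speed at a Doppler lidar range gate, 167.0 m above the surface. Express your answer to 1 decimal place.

40.3 m/s

Log law: V ∝ ln(z/z₀). From the pair, with r = V₁/V₂ = 0.56675,
ln z₀ = (ln z₁ − r·ln z₂)/(1 − r) = (2.2721 − 0.56675×4.0254)/0.43325 = -0.0213 → z₀ = 0.9789 m
V₃ = V₁ · ln(z₃/z₀)/ln(z₁/z₀) = 18.0 × 5.1393/2.2935 = 40.3355 m/s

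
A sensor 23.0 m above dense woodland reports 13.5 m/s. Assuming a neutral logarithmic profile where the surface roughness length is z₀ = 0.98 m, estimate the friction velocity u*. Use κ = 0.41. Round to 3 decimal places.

u* ≈ 1.754 m/s

Log law: V(z) = (u*/κ) · ln(z/z₀) ⇒ u* = κ · V / ln(z/z₀)
u* = 0.41 × 13.5 / ln(23.0/0.98) = 0.41 × 13.5 / 3.1557
   = 5.5350 / 3.1557 = 1.7540 m/s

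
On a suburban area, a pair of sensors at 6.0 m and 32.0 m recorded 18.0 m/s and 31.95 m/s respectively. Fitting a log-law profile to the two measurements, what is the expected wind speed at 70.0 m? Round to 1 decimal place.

38.5 m/s

Log law: V ∝ ln(z/z₀). From the pair, with r = V₁/V₂ = 0.56338,
ln z₀ = (ln z₁ − r·ln z₂)/(1 − r) = (1.7918 − 0.56338×3.4657)/0.43662 = -0.3682 → z₀ = 0.6920 m
V₃ = V₁ · ln(z₃/z₀)/ln(z₁/z₀) = 18.0 × 4.6167/2.1600 = 38.4731 m/s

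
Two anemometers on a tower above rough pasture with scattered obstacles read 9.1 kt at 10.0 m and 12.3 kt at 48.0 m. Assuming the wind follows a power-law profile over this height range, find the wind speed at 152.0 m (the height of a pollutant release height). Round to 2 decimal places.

15.35 kt

First find α: α = ln(V₂/V₁)/ln(z₂/z₁) = ln(12.3/9.1)/ln(48.0/10.0) = 0.30132/1.56862 = 0.1921
Extrapolate from 48.0 m to 152.0 m: V₃ = 12.3 × (152.0/48.0)^0.1921 = 12.3 × 1.2479 = 15.3486 kt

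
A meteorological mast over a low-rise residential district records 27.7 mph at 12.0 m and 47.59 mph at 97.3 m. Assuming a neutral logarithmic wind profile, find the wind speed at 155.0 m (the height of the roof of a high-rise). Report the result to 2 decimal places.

52.02 mph

Log law: V ∝ ln(z/z₀). From the pair, with r = V₁/V₂ = 0.58206,
ln z₀ = (ln z₁ − r·ln z₂)/(1 − r) = (2.4849 − 0.58206×4.5778)/0.41794 = -0.4298 → z₀ = 0.6507 m
V₃ = V₁ · ln(z₃/z₀)/ln(z₁/z₀) = 27.7 × 5.4732/2.9147 = 52.0151 mph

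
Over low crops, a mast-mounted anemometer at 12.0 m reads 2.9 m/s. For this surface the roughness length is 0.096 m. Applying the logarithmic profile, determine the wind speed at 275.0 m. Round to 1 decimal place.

Log law: V(z) ∝ ln(z/z₀), so V₂/V₁ = ln(z₂/z₀) / ln(z₁/z₀).
ln(275.0/0.096) = 7.9602, ln(12.0/0.096) = 4.8283
V₂ = 2.9 × 7.9602/4.8283 = 2.9 × 1.6486 = 4.7811 m/s

4.8 m/s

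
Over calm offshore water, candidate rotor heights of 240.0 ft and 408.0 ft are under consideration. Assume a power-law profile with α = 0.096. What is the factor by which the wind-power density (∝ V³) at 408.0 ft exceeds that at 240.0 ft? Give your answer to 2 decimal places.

Speed ratio: V_B/V_A = (z_B/z_A)^α = (408.0/240.0)^0.096 = (1.7000)^0.096 = 1.05226
Power-density ratio: P_B/P_A = (V_B/V_A)³ = (1.05226)³ = 1.16512

1.17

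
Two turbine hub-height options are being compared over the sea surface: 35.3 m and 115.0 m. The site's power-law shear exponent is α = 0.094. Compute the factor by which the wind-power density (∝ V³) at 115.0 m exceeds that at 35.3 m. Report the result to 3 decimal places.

Speed ratio: V_B/V_A = (z_B/z_A)^α = (115.0/35.3)^0.094 = (3.2578)^0.094 = 1.11742
Power-density ratio: P_B/P_A = (V_B/V_A)³ = (1.11742)³ = 1.39523

1.395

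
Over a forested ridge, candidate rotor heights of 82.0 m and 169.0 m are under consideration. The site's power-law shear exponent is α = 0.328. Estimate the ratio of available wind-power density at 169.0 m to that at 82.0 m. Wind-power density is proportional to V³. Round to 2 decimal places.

Speed ratio: V_B/V_A = (z_B/z_A)^α = (169.0/82.0)^0.328 = (2.0610)^0.328 = 1.26770
Power-density ratio: P_B/P_A = (V_B/V_A)³ = (1.26770)³ = 2.03727

2.04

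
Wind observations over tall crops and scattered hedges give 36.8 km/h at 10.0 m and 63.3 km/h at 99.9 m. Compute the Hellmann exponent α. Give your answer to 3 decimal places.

Power law: V₂/V₁ = (z₂/z₁)^α ⇒ α = ln(V₂/V₁) / ln(z₂/z₁)
α = ln(63.3/36.8) / ln(99.9/10.0) = ln(1.7201) / ln(9.9900)
  = 0.54239 / 2.30158 = 0.23566

α ≈ 0.236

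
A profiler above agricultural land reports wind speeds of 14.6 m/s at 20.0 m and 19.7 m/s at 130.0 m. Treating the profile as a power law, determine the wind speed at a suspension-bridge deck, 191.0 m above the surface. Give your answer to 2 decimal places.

20.95 m/s

First find α: α = ln(V₂/V₁)/ln(z₂/z₁) = ln(19.7/14.6)/ln(130.0/20.0) = 0.29960/1.87180 = 0.1601
Extrapolate from 130.0 m to 191.0 m: V₃ = 19.7 × (191.0/130.0)^0.1601 = 19.7 × 1.0635 = 20.9513 m/s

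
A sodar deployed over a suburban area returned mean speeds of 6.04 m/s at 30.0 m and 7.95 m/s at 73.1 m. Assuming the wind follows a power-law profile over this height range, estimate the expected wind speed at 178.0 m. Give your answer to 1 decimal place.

10.5 m/s

First find α: α = ln(V₂/V₁)/ln(z₂/z₁) = ln(7.95/6.04)/ln(73.1/30.0) = 0.27477/0.89063 = 0.3085
Extrapolate from 73.1 m to 178.0 m: V₃ = 7.95 × (178.0/73.1)^0.3085 = 7.95 × 1.3160 = 10.4618 m/s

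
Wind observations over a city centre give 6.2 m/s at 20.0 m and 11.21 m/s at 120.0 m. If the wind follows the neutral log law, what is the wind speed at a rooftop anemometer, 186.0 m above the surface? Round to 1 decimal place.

12.4 m/s

Log law: V ∝ ln(z/z₀). From the pair, with r = V₁/V₂ = 0.55308,
ln z₀ = (ln z₁ − r·ln z₂)/(1 − r) = (2.9957 − 0.55308×4.7875)/0.44692 = 0.7784 → z₀ = 2.178 m
V₃ = V₁ · ln(z₃/z₀)/ln(z₁/z₀) = 6.2 × 4.4474/2.2173 = 12.4354 m/s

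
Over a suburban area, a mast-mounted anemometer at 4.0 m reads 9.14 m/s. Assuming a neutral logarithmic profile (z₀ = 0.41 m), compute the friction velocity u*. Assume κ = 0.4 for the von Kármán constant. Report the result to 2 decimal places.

Log law: V(z) = (u*/κ) · ln(z/z₀) ⇒ u* = κ · V / ln(z/z₀)
u* = 0.4 × 9.14 / ln(4.0/0.41) = 0.4 × 9.14 / 2.2779
   = 3.6560 / 2.2779 = 1.6050 m/s

u* ≈ 1.60 m/s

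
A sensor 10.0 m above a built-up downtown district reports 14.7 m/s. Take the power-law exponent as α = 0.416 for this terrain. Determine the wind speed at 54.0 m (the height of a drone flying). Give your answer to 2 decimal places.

Power-law profile: V₂ = V₁ · (z₂/z₁)^α
V₂ = 14.7 × (54.0/10.0)^0.416 = 14.7 × (5.4000)^0.416
    = 14.7 × 2.0169 = 29.6478 m/s

29.65 m/s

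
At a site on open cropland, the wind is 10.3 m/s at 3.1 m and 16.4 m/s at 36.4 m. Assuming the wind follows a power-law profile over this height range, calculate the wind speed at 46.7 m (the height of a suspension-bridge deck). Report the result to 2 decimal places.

First find α: α = ln(V₂/V₁)/ln(z₂/z₁) = ln(16.4/10.3)/ln(36.4/3.1) = 0.46514/2.46317 = 0.1888
Extrapolate from 36.4 m to 46.7 m: V₃ = 16.4 × (46.7/36.4)^0.1888 = 16.4 × 1.0482 = 17.1901 m/s

17.19 m/s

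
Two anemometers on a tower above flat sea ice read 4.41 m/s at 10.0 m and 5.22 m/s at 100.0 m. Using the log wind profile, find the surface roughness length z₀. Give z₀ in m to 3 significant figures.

Log law: V(z) ∝ ln(z/z₀). With r = V₁/V₂ = 4.41/5.22 = 0.84483,
r · ln(z₂/z₀) = ln(z₁/z₀) ⇒ ln z₀ = (ln z₁ − r·ln z₂)/(1 − r)
ln z₀ = (2.30259 − 0.84483×4.60517) / 0.15517 = -10.2337
z₀ = exp(-10.2337) = 0.00003594 m

z₀ ≈ 0.0000359 m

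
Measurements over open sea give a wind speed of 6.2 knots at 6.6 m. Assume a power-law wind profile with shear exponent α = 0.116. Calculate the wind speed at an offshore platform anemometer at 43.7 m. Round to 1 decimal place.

Power-law profile: V₂ = V₁ · (z₂/z₁)^α
V₂ = 6.2 × (43.7/6.6)^0.116 = 6.2 × (6.6212)^0.116
    = 6.2 × 1.2452 = 7.7201 knots

7.7 knots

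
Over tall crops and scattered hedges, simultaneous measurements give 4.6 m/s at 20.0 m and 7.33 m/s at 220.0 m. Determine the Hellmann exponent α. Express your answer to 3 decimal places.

α ≈ 0.194

Power law: V₂/V₁ = (z₂/z₁)^α ⇒ α = ln(V₂/V₁) / ln(z₂/z₁)
α = ln(7.33/4.6) / ln(220.0/20.0) = ln(1.5935) / ln(11.0000)
  = 0.46592 / 2.39790 = 0.19430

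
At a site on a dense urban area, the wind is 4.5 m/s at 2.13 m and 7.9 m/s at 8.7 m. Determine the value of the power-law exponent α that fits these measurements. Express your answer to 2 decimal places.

Power law: V₂/V₁ = (z₂/z₁)^α ⇒ α = ln(V₂/V₁) / ln(z₂/z₁)
α = ln(7.9/4.5) / ln(8.7/2.13) = ln(1.7556) / ln(4.0845)
  = 0.56279 / 1.40720 = 0.39993

α ≈ 0.40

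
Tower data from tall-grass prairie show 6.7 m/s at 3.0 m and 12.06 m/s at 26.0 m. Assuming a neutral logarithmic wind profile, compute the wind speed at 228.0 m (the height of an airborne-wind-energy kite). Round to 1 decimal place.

17.4 m/s

Log law: V ∝ ln(z/z₀). From the pair, with r = V₁/V₂ = 0.55556,
ln z₀ = (ln z₁ − r·ln z₂)/(1 − r) = (1.0986 − 0.55556×3.2581)/0.44444 = -1.6007 → z₀ = 0.2017 m
V₃ = V₁ · ln(z₃/z₀)/ln(z₁/z₀) = 6.7 × 7.0301/2.6994 = 17.4492 m/s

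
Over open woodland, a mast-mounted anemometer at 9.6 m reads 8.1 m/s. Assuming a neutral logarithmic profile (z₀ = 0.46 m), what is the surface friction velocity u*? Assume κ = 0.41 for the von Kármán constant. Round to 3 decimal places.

Log law: V(z) = (u*/κ) · ln(z/z₀) ⇒ u* = κ · V / ln(z/z₀)
u* = 0.41 × 8.1 / ln(9.6/0.46) = 0.41 × 8.1 / 3.0383
   = 3.3210 / 3.0383 = 1.0930 m/s

u* ≈ 1.093 m/s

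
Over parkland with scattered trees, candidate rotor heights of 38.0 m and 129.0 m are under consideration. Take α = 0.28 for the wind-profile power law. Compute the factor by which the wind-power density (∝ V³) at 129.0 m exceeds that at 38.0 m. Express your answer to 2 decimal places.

Speed ratio: V_B/V_A = (z_B/z_A)^α = (129.0/38.0)^0.28 = (3.3947)^0.28 = 1.40807
Power-density ratio: P_B/P_A = (V_B/V_A)³ = (1.40807)³ = 2.79175

2.79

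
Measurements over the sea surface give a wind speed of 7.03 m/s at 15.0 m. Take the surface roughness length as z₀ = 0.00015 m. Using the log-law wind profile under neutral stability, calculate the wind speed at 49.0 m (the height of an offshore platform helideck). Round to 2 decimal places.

Log law: V(z) ∝ ln(z/z₀), so V₂/V₁ = ln(z₂/z₀) / ln(z₁/z₀).
ln(49.0/0.00015) = 12.6967, ln(15.0/0.00015) = 11.5129
V₂ = 7.03 × 12.6967/11.5129 = 7.03 × 1.1028 = 7.7528 m/s

7.75 m/s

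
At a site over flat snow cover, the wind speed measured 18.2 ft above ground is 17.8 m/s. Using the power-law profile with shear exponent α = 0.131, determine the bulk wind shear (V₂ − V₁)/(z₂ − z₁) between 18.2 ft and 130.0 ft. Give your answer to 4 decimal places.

0.0468 m/s/ft

Power law: V₂ = V₁ · (z₂/z₁)^α = 17.8 × (7.1429)^0.131 = 23.0291 m/s
ΔV/Δz = (23.0291 − 17.8)/(130.0 − 18.2) = 5.2291/111.8000 = 0.04677 m/s/ft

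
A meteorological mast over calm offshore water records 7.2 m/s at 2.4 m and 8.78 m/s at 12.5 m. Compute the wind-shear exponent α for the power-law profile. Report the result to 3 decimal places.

α ≈ 0.120

Power law: V₂/V₁ = (z₂/z₁)^α ⇒ α = ln(V₂/V₁) / ln(z₂/z₁)
α = ln(8.78/7.2) / ln(12.5/2.4) = ln(1.2194) / ln(5.2083)
  = 0.19840 / 1.65026 = 0.12022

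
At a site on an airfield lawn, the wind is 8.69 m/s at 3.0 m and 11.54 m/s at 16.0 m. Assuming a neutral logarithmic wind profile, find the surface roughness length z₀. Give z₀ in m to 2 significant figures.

z₀ ≈ 0.018 m

Log law: V(z) ∝ ln(z/z₀). With r = V₁/V₂ = 8.69/11.54 = 0.75303,
r · ln(z₂/z₀) = ln(z₁/z₀) ⇒ ln z₀ = (ln z₁ − r·ln z₂)/(1 − r)
ln z₀ = (1.09861 − 0.75303×2.77259) / 0.24697 = -4.0055
z₀ = exp(-4.0055) = 0.01821 m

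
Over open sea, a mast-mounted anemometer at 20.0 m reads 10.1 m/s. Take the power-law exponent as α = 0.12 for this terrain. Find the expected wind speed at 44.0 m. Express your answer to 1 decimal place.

11.1 m/s

Power-law profile: V₂ = V₁ · (z₂/z₁)^α
V₂ = 10.1 × (44.0/20.0)^0.12 = 10.1 × (2.2000)^0.12
    = 10.1 × 1.0992 = 11.1023 m/s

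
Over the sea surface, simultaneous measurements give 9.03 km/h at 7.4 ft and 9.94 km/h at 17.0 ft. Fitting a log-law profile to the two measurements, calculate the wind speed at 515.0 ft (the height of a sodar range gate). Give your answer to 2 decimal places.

13.67 km/h

Log law: V ∝ ln(z/z₀). From the pair, with r = V₁/V₂ = 0.90845,
ln z₀ = (ln z₁ − r·ln z₂)/(1 − r) = (2.0015 − 0.90845×2.8332)/0.09155 = -6.2519 → z₀ = 0.001927 ft
V₃ = V₁ · ln(z₃/z₀)/ln(z₁/z₀) = 9.03 × 12.4960/8.2534 = 13.6719 km/h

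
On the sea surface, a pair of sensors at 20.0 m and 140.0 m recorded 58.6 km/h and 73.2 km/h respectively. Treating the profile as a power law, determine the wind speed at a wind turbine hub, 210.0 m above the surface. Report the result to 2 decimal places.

First find α: α = ln(V₂/V₁)/ln(z₂/z₁) = ln(73.2/58.6)/ln(140.0/20.0) = 0.22246/1.94591 = 0.1143
Extrapolate from 140.0 m to 210.0 m: V₃ = 73.2 × (210.0/140.0)^0.1143 = 73.2 × 1.0474 = 76.6730 km/h

76.67 km/h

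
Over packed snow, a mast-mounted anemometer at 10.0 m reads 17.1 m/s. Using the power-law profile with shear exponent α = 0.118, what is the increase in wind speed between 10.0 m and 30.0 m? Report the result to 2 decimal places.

2.37 m/s

Power law: V₂ = V₁ · (z₂/z₁)^α = 17.1 × (3.0000)^0.118 = 19.4669 m/s
ΔV = 19.4669 − 17.1 = 2.3669 m/s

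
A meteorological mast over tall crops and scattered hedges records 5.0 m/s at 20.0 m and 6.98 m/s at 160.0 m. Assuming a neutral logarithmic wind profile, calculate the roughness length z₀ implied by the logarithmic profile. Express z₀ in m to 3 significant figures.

z₀ ≈ 0.105 m

Log law: V(z) ∝ ln(z/z₀). With r = V₁/V₂ = 5.0/6.98 = 0.71633,
r · ln(z₂/z₀) = ln(z₁/z₀) ⇒ ln z₀ = (ln z₁ − r·ln z₂)/(1 − r)
ln z₀ = (2.99573 − 0.71633×5.07517) / 0.28367 = -2.2554
z₀ = exp(-2.2554) = 0.1048 m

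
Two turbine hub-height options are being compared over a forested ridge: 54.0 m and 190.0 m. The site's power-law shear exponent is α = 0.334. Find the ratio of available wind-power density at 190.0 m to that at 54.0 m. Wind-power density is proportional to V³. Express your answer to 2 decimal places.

Speed ratio: V_B/V_A = (z_B/z_A)^α = (190.0/54.0)^0.334 = (3.5185)^0.334 = 1.52224
Power-density ratio: P_B/P_A = (V_B/V_A)³ = (1.52224)³ = 3.52738

3.53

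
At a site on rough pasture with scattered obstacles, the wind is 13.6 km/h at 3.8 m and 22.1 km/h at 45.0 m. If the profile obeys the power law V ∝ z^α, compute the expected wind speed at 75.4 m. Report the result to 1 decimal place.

First find α: α = ln(V₂/V₁)/ln(z₂/z₁) = ln(22.1/13.6)/ln(45.0/3.8) = 0.48551/2.47166 = 0.1964
Extrapolate from 45.0 m to 75.4 m: V₃ = 22.1 × (75.4/45.0)^0.1964 = 22.1 × 1.1067 = 24.4582 km/h

24.5 km/h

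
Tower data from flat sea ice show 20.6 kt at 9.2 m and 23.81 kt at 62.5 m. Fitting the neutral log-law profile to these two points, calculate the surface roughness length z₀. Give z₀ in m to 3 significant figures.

Log law: V(z) ∝ ln(z/z₀). With r = V₁/V₂ = 20.6/23.81 = 0.86518,
r · ln(z₂/z₀) = ln(z₁/z₀) ⇒ ln z₀ = (ln z₁ − r·ln z₂)/(1 − r)
ln z₀ = (2.21920 − 0.86518×4.13517) / 0.13482 = -10.0764
z₀ = exp(-10.0764) = 0.00004206 m

z₀ ≈ 0.0000421 m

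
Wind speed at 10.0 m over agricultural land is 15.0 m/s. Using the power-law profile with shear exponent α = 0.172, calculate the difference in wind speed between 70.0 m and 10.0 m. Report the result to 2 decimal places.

5.96 m/s

Power law: V₂ = V₁ · (z₂/z₁)^α = 15.0 × (7.0000)^0.172 = 20.9627 m/s
ΔV = 20.9627 − 15.0 = 5.9627 m/s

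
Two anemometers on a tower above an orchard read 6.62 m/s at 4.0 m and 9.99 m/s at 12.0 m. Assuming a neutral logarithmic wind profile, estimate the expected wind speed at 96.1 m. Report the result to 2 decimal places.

16.37 m/s

Log law: V ∝ ln(z/z₀). From the pair, with r = V₁/V₂ = 0.66266,
ln z₀ = (ln z₁ − r·ln z₂)/(1 − r) = (1.3863 − 0.66266×2.4849)/0.33734 = -0.7718 → z₀ = 0.4622 m
V₃ = V₁ · ln(z₃/z₀)/ln(z₁/z₀) = 6.62 × 5.3372/2.1581 = 16.3719 m/s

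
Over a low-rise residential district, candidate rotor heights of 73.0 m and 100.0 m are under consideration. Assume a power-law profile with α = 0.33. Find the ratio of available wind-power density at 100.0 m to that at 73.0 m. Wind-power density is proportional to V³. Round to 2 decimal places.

1.37

Speed ratio: V_B/V_A = (z_B/z_A)^α = (100.0/73.0)^0.33 = (1.3699)^0.33 = 1.10944
Power-density ratio: P_B/P_A = (V_B/V_A)³ = (1.10944)³ = 1.36556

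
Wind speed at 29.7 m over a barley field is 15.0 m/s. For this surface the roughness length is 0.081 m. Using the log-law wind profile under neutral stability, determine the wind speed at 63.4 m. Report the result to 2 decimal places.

16.93 m/s

Log law: V(z) ∝ ln(z/z₀), so V₂/V₁ = ln(z₂/z₀) / ln(z₁/z₀).
ln(63.4/0.081) = 6.6628, ln(29.7/0.081) = 5.9045
V₂ = 15.0 × 6.6628/5.9045 = 15.0 × 1.1284 = 16.9265 m/s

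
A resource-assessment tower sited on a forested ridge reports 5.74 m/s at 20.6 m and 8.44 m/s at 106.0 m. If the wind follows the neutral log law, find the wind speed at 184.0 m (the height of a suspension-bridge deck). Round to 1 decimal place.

Log law: V ∝ ln(z/z₀). From the pair, with r = V₁/V₂ = 0.68009,
ln z₀ = (ln z₁ − r·ln z₂)/(1 − r) = (3.0253 − 0.68009×4.6634)/0.31991 = -0.4573 → z₀ = 0.6330 m
V₃ = V₁ · ln(z₃/z₀)/ln(z₁/z₀) = 5.74 × 5.6722/3.4826 = 9.3490 m/s

9.3 m/s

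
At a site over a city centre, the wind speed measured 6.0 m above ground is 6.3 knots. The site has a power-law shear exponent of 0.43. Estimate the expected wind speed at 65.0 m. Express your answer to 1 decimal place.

Power-law profile: V₂ = V₁ · (z₂/z₁)^α
V₂ = 6.3 × (65.0/6.0)^0.43 = 6.3 × (10.8333)^0.43
    = 6.3 × 2.7858 = 17.5504 knots

17.6 knots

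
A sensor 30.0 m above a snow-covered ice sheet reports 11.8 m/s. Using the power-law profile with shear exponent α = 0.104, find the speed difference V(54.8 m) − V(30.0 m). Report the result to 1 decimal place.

0.8 m/s

Power law: V₂ = V₁ · (z₂/z₁)^α = 11.8 × (1.8267)^0.104 = 12.5630 m/s
ΔV = 12.5630 − 11.8 = 0.7630 m/s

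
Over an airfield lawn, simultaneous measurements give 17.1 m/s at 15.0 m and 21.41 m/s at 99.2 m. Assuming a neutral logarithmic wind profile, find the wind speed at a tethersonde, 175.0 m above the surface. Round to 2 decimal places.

Log law: V ∝ ln(z/z₀). From the pair, with r = V₁/V₂ = 0.79869,
ln z₀ = (ln z₁ − r·ln z₂)/(1 − r) = (2.7081 − 0.79869×4.5971)/0.20131 = -4.7869 → z₀ = 0.008338 m
V₃ = V₁ · ln(z₃/z₀)/ln(z₁/z₀) = 17.1 × 9.9517/7.4950 = 22.7051 m/s

22.71 m/s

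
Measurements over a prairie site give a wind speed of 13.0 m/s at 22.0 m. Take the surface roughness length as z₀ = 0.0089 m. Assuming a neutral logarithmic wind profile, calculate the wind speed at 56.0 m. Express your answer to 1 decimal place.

Log law: V(z) ∝ ln(z/z₀), so V₂/V₁ = ln(z₂/z₀) / ln(z₁/z₀).
ln(56.0/0.0089) = 8.7471, ln(22.0/0.0089) = 7.8127
V₂ = 13.0 × 8.7471/7.8127 = 13.0 × 1.1196 = 14.5546 m/s

14.6 m/s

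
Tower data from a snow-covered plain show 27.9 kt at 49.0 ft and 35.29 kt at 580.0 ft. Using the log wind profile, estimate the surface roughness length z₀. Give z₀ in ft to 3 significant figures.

Log law: V(z) ∝ ln(z/z₀). With r = V₁/V₂ = 27.9/35.29 = 0.79059,
r · ln(z₂/z₀) = ln(z₁/z₀) ⇒ ln z₀ = (ln z₁ − r·ln z₂)/(1 − r)
ln z₀ = (3.89182 − 0.79059×6.36303) / 0.20941 = -5.4379
z₀ = exp(-5.4379) = 0.004349 ft

z₀ ≈ 0.00435 ft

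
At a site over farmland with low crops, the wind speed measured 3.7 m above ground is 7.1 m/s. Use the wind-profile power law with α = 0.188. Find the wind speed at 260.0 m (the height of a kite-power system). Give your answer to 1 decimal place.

15.8 m/s

Power-law profile: V₂ = V₁ · (z₂/z₁)^α
V₂ = 7.1 × (260.0/3.7)^0.188 = 7.1 × (70.2703)^0.188
    = 7.1 × 2.2243 = 15.7925 m/s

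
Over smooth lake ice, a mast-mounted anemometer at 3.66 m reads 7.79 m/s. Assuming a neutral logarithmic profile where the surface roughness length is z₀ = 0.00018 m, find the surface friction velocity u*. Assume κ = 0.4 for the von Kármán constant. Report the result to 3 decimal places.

u* ≈ 0.314 m/s

Log law: V(z) = (u*/κ) · ln(z/z₀) ⇒ u* = κ · V / ln(z/z₀)
u* = 0.4 × 7.79 / ln(3.66/0.00018) = 0.4 × 7.79 / 9.9200
   = 3.1160 / 9.9200 = 0.3141 m/s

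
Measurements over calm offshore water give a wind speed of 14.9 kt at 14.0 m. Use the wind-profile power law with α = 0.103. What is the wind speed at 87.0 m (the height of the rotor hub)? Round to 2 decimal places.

17.98 kt

Power-law profile: V₂ = V₁ · (z₂/z₁)^α
V₂ = 14.9 × (87.0/14.0)^0.103 = 14.9 × (6.2143)^0.103
    = 14.9 × 1.2070 = 17.9848 kt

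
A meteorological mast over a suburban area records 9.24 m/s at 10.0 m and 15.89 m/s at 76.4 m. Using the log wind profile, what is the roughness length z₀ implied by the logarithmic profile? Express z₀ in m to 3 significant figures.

Log law: V(z) ∝ ln(z/z₀). With r = V₁/V₂ = 9.24/15.89 = 0.58150,
r · ln(z₂/z₀) = ln(z₁/z₀) ⇒ ln z₀ = (ln z₁ − r·ln z₂)/(1 − r)
ln z₀ = (2.30259 − 0.58150×4.33598) / 0.41850 = -0.5228
z₀ = exp(-0.5228) = 0.5929 m

z₀ ≈ 0.593 m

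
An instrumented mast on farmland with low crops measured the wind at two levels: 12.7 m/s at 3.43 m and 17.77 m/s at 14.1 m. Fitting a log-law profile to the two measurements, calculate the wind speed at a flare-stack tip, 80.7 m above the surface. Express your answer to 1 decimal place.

24.0 m/s

Log law: V ∝ ln(z/z₀). From the pair, with r = V₁/V₂ = 0.71469,
ln z₀ = (ln z₁ − r·ln z₂)/(1 − r) = (1.2326 − 0.71469×2.6462)/0.28531 = -2.3084 → z₀ = 0.09942 m
V₃ = V₁ · ln(z₃/z₀)/ln(z₁/z₀) = 12.7 × 6.6992/3.5410 = 24.0270 m/s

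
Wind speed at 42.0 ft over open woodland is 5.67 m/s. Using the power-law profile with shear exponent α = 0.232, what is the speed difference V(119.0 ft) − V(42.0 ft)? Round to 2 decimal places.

Power law: V₂ = V₁ · (z₂/z₁)^α = 5.67 × (2.8333)^0.232 = 7.2196 m/s
ΔV = 7.2196 − 5.67 = 1.5496 m/s

1.55 m/s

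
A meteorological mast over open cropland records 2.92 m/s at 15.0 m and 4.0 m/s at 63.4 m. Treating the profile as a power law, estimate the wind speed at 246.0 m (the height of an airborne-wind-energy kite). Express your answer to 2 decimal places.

First find α: α = ln(V₂/V₁)/ln(z₂/z₁) = ln(4.0/2.92)/ln(63.4/15.0) = 0.31471/1.44141 = 0.2183
Extrapolate from 63.4 m to 246.0 m: V₃ = 4.0 × (246.0/63.4)^0.2183 = 4.0 × 1.3445 = 5.3781 m/s

5.38 m/s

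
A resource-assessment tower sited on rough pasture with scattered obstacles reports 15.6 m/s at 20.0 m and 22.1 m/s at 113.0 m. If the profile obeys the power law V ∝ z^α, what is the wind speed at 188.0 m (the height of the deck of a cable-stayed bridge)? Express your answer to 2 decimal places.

First find α: α = ln(V₂/V₁)/ln(z₂/z₁) = ln(22.1/15.6)/ln(113.0/20.0) = 0.34831/1.73166 = 0.2011
Extrapolate from 113.0 m to 188.0 m: V₃ = 22.1 × (188.0/113.0)^0.2011 = 22.1 × 1.1078 = 24.4828 m/s

24.48 m/s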